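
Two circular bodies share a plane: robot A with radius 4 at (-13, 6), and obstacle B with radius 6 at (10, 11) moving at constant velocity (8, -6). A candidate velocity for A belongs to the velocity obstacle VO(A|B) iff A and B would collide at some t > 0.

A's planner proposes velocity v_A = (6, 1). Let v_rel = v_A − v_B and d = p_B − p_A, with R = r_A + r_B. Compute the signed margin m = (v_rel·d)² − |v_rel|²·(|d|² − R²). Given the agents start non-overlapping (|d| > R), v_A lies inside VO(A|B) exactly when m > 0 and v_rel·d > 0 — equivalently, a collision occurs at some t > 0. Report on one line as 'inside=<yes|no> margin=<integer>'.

d = (23, 5),  |d|² = 554;  R = 4+6 = 10,  c = 554−10² = 454
v_rel = (-2, 7),  |v_rel|² = 53;  v_rel·d = (-2)·(23) + (7)·(5) = -11
53·t² + 22·t + 454 = 0  ⇒  m = (-11)² − 53·454 = -23941
m = -23941 < 0,  v_rel·d = -11 < 0  ⇒  outside

inside=no margin=-23941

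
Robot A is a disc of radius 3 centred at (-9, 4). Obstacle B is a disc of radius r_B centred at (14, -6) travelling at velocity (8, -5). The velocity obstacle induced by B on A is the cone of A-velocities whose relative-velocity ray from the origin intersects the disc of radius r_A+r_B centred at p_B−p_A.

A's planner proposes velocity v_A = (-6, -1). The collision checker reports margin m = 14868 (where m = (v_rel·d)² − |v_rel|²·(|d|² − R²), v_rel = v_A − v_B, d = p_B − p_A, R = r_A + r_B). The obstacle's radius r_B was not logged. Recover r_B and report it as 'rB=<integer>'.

m = 14868
d = (23, -10);  v_rel = (-14, 4),  |v_rel|² = 212
v_rel×d = (-14)·(-10) − (4)·(23) = 48
since m = R²·212 − 48²:  R² = (2304 + 14868) / 212 = 81
R = √81 = 9  ⇒  r_B = 9 − 3 = 6

rB=6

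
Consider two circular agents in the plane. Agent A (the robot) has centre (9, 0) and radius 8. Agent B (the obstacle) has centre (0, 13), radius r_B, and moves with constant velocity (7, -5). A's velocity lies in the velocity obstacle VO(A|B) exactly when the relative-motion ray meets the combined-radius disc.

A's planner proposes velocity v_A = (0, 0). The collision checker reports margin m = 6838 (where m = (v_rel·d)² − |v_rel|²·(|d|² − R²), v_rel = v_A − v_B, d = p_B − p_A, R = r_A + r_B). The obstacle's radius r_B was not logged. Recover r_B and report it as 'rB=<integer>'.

m = 6838
d = (-9, 13);  v_rel = (-7, 5),  |v_rel|² = 74
v_rel×d = (-7)·(13) − (5)·(-9) = -46
since m = R²·74 − (-46)²:  R² = (2116 + 6838) / 74 = 121
R = √121 = 11  ⇒  r_B = 11 − 8 = 3

rB=3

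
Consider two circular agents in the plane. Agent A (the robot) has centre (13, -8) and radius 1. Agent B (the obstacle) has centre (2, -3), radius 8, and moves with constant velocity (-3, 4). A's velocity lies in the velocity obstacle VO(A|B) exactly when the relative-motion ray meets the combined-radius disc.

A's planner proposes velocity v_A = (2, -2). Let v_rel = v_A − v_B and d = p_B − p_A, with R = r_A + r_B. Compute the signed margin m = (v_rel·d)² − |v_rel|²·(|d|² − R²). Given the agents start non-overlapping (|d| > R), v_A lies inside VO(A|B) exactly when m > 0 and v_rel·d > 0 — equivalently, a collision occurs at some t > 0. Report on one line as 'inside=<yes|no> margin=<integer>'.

d = (-11, 5),  |d|² = 146;  R = 1+8 = 9,  c = 146−9² = 65
v_rel = (5, -6),  |v_rel|² = 61;  v_rel·d = (5)·(-11) + (-6)·(5) = -85
61·t² + 170·t + 65 = 0  ⇒  m = (-85)² − 61·65 = 3260
m = 3260 > 0,  v_rel·d = -85 < 0  ⇒  outside

inside=no margin=3260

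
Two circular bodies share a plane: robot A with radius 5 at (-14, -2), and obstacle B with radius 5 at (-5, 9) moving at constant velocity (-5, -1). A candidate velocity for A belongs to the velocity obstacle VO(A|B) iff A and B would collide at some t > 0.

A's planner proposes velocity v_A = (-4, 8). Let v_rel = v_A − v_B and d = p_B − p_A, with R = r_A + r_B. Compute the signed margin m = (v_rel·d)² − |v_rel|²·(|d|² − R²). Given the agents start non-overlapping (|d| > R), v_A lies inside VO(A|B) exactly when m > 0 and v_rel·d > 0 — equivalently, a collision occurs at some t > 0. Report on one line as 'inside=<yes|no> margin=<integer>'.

d = (9, 11),  |d|² = 202;  R = 5+5 = 10,  c = 202−10² = 102
v_rel = (1, 9),  |v_rel|² = 82;  v_rel·d = (1)·(9) + (9)·(11) = 108
82·t² − 216·t + 102 = 0  ⇒  m = 108² − 82·102 = 3300
m = 3300 > 0,  v_rel·d = 108 > 0  ⇒  inside

inside=yes margin=3300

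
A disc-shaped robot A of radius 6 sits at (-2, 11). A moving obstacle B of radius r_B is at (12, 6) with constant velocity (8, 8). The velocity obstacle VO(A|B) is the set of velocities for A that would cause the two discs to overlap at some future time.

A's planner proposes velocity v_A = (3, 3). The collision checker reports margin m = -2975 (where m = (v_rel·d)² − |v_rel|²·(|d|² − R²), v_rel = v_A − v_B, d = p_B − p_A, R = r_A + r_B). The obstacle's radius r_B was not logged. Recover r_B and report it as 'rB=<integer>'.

m = -2975
d = (14, -5);  v_rel = (-5, -5),  |v_rel|² = 50
v_rel×d = (-5)·(-5) − (-5)·(14) = 95
since m = R²·50 − 95²:  R² = (9025 + -2975) / 50 = 121
R = √121 = 11  ⇒  r_B = 11 − 6 = 5

rB=5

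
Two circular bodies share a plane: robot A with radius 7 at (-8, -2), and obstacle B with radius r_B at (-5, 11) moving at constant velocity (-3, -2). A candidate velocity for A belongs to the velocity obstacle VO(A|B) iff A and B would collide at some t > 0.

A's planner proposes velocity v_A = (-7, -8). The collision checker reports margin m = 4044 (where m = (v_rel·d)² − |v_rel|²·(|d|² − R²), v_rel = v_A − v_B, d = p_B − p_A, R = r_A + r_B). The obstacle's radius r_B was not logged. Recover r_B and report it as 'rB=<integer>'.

m = 4044
d = (3, 13);  v_rel = (-4, -6),  |v_rel|² = 52
v_rel×d = (-4)·(13) − (-6)·(3) = -34
since m = R²·52 − (-34)²:  R² = (1156 + 4044) / 52 = 100
R = √100 = 10  ⇒  r_B = 10 − 7 = 3

rB=3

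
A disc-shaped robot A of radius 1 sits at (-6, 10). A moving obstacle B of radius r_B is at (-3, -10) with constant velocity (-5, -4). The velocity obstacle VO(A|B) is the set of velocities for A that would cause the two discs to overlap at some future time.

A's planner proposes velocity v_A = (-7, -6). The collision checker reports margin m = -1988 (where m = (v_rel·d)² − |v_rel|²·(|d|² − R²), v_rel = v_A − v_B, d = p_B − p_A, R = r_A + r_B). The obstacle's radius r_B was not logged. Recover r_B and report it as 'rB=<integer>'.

m = -1988
d = (3, -20);  v_rel = (-2, -2),  |v_rel|² = 8
v_rel×d = (-2)·(-20) − (-2)·(3) = 46
since m = R²·8 − 46²:  R² = (2116 + -1988) / 8 = 16
R = √16 = 4  ⇒  r_B = 4 − 1 = 3

rB=3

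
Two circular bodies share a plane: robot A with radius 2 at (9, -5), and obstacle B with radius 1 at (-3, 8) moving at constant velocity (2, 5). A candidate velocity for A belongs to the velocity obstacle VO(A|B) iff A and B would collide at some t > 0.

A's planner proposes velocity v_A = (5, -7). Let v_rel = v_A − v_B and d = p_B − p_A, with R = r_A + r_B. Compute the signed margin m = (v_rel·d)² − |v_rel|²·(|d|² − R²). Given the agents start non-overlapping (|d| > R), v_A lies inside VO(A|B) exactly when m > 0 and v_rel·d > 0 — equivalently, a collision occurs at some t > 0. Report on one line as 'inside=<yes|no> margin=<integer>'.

d = (-12, 13),  |d|² = 313;  R = 2+1 = 3,  c = 313−3² = 304
v_rel = (3, -12),  |v_rel|² = 153;  v_rel·d = (3)·(-12) + (-12)·(13) = -192
153·t² + 384·t + 304 = 0  ⇒  m = (-192)² − 153·304 = -9648
m = -9648 < 0,  v_rel·d = -192 < 0  ⇒  outside

inside=no margin=-9648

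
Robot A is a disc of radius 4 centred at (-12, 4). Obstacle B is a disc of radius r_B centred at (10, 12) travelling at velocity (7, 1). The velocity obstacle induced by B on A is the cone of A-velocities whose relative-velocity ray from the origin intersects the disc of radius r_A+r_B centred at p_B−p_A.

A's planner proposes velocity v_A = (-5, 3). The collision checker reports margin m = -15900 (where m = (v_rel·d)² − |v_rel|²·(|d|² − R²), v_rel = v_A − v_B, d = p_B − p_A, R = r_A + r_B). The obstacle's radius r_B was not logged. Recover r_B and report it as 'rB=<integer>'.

m = -15900
d = (22, 8);  v_rel = (-12, 2),  |v_rel|² = 148
v_rel×d = (-12)·(8) − (2)·(22) = -140
since m = R²·148 − (-140)²:  R² = (19600 + -15900) / 148 = 25
R = √25 = 5  ⇒  r_B = 5 − 4 = 1

rB=1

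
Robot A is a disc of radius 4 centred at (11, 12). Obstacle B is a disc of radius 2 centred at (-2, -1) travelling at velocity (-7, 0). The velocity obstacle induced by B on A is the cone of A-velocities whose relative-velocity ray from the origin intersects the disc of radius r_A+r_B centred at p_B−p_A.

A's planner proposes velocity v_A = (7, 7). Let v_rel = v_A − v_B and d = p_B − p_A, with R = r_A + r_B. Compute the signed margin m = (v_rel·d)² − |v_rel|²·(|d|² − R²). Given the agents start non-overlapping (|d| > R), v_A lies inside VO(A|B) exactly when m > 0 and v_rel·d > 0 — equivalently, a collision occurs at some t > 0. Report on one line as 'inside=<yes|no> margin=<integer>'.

d = (-13, -13),  |d|² = 338;  R = 4+2 = 6,  c = 338−6² = 302
v_rel = (14, 7),  |v_rel|² = 245;  v_rel·d = (14)·(-13) + (7)·(-13) = -273
245·t² + 546·t + 302 = 0  ⇒  m = (-273)² − 245·302 = 539
m = 539 > 0,  v_rel·d = -273 < 0  ⇒  outside

inside=no margin=539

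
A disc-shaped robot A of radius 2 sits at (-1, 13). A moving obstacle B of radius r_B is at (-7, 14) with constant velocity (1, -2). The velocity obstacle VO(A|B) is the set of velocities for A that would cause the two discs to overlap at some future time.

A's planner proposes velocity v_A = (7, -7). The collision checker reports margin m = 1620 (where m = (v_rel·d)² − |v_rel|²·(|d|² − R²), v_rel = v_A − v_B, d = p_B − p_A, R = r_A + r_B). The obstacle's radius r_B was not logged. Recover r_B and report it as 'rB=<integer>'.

m = 1620
d = (-6, 1);  v_rel = (6, -5),  |v_rel|² = 61
v_rel×d = (6)·(1) − (-5)·(-6) = -24
since m = R²·61 − (-24)²:  R² = (576 + 1620) / 61 = 36
R = √36 = 6  ⇒  r_B = 6 − 2 = 4

rB=4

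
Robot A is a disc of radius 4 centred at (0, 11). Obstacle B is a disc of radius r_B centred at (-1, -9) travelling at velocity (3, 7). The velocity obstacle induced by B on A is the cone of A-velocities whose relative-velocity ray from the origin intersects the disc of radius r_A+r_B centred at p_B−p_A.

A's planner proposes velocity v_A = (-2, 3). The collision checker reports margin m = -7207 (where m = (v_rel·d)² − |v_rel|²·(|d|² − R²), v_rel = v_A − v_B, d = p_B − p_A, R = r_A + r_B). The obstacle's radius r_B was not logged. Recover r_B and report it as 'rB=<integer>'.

m = -7207
d = (-1, -20);  v_rel = (-5, -4),  |v_rel|² = 41
v_rel×d = (-5)·(-20) − (-4)·(-1) = 96
since m = R²·41 − 96²:  R² = (9216 + -7207) / 41 = 49
R = √49 = 7  ⇒  r_B = 7 − 4 = 3

rB=3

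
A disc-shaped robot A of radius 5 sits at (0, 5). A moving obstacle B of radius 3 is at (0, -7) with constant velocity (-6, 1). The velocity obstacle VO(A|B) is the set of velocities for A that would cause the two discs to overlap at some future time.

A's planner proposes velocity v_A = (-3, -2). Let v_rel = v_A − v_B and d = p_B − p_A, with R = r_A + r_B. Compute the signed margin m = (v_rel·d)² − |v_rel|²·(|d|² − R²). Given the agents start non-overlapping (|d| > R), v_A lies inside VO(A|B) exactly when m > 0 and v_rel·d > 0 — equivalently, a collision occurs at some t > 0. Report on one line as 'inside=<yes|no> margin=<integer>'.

d = (0, -12),  |d|² = 144;  R = 5+3 = 8,  c = 144−8² = 80
v_rel = (3, -3),  |v_rel|² = 18;  v_rel·d = (3)·(0) + (-3)·(-12) = 36
18·t² − 72·t + 80 = 0  ⇒  m = 36² − 18·80 = -144
m = -144 < 0,  v_rel·d = 36 > 0  ⇒  outside

inside=no margin=-144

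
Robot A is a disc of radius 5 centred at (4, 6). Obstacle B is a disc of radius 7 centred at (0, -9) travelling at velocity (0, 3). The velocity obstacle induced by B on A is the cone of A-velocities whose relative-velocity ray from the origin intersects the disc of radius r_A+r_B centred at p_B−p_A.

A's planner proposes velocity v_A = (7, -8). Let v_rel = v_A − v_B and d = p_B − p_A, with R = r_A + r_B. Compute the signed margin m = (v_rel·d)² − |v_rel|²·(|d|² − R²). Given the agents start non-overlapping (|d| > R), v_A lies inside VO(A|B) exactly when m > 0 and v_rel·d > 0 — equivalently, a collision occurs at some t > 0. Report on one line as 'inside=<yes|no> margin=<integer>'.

d = (-4, -15),  |d|² = 241;  R = 5+7 = 12,  c = 241−12² = 97
v_rel = (7, -11),  |v_rel|² = 170;  v_rel·d = (7)·(-4) + (-11)·(-15) = 137
170·t² − 274·t + 97 = 0  ⇒  m = 137² − 170·97 = 2279
m = 2279 > 0,  v_rel·d = 137 > 0  ⇒  inside

inside=yes margin=2279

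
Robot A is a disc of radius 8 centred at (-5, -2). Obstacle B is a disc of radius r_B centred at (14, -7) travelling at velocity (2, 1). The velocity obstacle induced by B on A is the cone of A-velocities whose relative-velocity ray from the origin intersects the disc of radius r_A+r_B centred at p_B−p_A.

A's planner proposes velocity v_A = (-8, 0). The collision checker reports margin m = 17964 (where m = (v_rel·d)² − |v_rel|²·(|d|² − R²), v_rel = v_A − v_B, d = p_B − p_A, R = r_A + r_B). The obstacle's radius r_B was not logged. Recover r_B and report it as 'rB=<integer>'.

m = 17964
d = (19, -5);  v_rel = (-10, -1),  |v_rel|² = 101
v_rel×d = (-10)·(-5) − (-1)·(19) = 69
since m = R²·101 − 69²:  R² = (4761 + 17964) / 101 = 225
R = √225 = 15  ⇒  r_B = 15 − 8 = 7

rB=7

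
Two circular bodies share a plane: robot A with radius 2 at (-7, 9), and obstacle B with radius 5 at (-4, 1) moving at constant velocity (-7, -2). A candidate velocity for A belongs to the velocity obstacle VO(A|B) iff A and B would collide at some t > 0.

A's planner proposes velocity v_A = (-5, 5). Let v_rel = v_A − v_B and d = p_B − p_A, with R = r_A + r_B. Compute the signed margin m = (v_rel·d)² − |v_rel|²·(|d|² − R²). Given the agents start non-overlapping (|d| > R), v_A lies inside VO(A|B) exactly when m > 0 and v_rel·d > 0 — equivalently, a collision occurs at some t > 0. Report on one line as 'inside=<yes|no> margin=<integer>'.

d = (3, -8),  |d|² = 73;  R = 2+5 = 7,  c = 73−7² = 24
v_rel = (2, 7),  |v_rel|² = 53;  v_rel·d = (2)·(3) + (7)·(-8) = -50
53·t² + 100·t + 24 = 0  ⇒  m = (-50)² − 53·24 = 1228
m = 1228 > 0,  v_rel·d = -50 < 0  ⇒  outside

inside=no margin=1228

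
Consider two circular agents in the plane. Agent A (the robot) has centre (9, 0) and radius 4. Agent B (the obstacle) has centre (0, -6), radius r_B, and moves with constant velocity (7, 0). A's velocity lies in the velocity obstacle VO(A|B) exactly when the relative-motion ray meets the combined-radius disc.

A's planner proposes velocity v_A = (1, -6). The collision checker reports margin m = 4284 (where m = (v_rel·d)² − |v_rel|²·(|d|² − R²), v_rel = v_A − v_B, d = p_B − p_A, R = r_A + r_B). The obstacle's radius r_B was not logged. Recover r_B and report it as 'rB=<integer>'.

m = 4284
d = (-9, -6);  v_rel = (-6, -6),  |v_rel|² = 72
v_rel×d = (-6)·(-6) − (-6)·(-9) = -18
since m = R²·72 − (-18)²:  R² = (324 + 4284) / 72 = 64
R = √64 = 8  ⇒  r_B = 8 − 4 = 4

rB=4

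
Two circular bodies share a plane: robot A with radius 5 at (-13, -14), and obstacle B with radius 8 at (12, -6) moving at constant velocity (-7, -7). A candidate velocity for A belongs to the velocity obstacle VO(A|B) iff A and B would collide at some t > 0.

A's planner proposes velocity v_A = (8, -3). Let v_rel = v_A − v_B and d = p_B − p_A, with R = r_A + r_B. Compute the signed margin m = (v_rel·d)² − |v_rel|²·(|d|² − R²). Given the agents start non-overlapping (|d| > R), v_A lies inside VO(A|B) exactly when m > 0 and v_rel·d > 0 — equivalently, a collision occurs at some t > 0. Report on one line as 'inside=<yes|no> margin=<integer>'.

d = (25, 8),  |d|² = 689;  R = 5+8 = 13,  c = 689−13² = 520
v_rel = (15, 4),  |v_rel|² = 241;  v_rel·d = (15)·(25) + (4)·(8) = 407
241·t² − 814·t + 520 = 0  ⇒  m = 407² − 241·520 = 40329
m = 40329 > 0,  v_rel·d = 407 > 0  ⇒  inside

inside=yes margin=40329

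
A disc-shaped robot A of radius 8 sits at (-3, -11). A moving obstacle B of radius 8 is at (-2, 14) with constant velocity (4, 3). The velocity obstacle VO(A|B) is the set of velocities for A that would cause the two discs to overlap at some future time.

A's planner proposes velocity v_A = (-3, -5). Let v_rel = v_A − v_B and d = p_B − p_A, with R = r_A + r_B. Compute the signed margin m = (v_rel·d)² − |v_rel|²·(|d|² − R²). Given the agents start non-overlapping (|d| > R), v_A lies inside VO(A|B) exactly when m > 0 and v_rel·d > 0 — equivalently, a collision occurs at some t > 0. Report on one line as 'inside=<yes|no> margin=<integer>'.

d = (1, 25),  |d|² = 626;  R = 8+8 = 16,  c = 626−16² = 370
v_rel = (-7, -8),  |v_rel|² = 113;  v_rel·d = (-7)·(1) + (-8)·(25) = -207
113·t² + 414·t + 370 = 0  ⇒  m = (-207)² − 113·370 = 1039
m = 1039 > 0,  v_rel·d = -207 < 0  ⇒  outside

inside=no margin=1039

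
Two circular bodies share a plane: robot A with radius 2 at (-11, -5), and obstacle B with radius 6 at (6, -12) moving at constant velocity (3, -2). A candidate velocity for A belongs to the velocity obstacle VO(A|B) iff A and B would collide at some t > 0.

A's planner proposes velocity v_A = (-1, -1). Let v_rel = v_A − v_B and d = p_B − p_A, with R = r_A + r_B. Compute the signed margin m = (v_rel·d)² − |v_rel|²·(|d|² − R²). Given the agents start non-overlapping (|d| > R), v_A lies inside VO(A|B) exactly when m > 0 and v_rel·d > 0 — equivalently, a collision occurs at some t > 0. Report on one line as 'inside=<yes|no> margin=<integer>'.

d = (17, -7),  |d|² = 338;  R = 2+6 = 8,  c = 338−8² = 274
v_rel = (-4, 1),  |v_rel|² = 17;  v_rel·d = (-4)·(17) + (1)·(-7) = -75
17·t² + 150·t + 274 = 0  ⇒  m = (-75)² − 17·274 = 967
m = 967 > 0,  v_rel·d = -75 < 0  ⇒  outside

inside=no margin=967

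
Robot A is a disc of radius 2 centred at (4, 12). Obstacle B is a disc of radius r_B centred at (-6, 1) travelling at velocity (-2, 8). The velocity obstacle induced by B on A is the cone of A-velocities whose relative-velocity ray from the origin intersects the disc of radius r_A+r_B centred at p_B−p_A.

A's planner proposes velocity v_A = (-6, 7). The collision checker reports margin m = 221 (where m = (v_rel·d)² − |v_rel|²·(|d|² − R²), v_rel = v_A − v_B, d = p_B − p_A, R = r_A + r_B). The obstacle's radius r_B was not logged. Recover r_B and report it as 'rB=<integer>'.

m = 221
d = (-10, -11);  v_rel = (-4, -1),  |v_rel|² = 17
v_rel×d = (-4)·(-11) − (-1)·(-10) = 34
since m = R²·17 − 34²:  R² = (1156 + 221) / 17 = 81
R = √81 = 9  ⇒  r_B = 9 − 2 = 7

rB=7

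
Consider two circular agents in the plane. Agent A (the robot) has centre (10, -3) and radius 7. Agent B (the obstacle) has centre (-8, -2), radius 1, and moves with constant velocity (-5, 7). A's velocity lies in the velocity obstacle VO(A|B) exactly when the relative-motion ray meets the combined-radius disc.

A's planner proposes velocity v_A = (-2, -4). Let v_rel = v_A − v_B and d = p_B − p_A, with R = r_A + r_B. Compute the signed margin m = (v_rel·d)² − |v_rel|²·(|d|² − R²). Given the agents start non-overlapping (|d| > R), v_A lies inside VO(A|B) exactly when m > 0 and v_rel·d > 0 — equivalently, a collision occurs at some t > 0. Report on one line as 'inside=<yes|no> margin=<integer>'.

d = (-18, 1),  |d|² = 325;  R = 7+1 = 8,  c = 325−8² = 261
v_rel = (3, -11),  |v_rel|² = 130;  v_rel·d = (3)·(-18) + (-11)·(1) = -65
130·t² + 130·t + 261 = 0  ⇒  m = (-65)² − 130·261 = -29705
m = -29705 < 0,  v_rel·d = -65 < 0  ⇒  outside

inside=no margin=-29705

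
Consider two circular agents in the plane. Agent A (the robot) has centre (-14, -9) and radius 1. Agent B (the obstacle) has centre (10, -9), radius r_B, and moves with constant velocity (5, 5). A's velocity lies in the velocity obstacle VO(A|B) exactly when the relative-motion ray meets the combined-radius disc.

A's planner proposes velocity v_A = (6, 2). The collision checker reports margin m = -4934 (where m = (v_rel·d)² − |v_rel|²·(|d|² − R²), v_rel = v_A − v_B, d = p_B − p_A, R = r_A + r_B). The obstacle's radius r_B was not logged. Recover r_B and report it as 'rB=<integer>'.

m = -4934
d = (24, 0);  v_rel = (1, -3),  |v_rel|² = 10
v_rel×d = (1)·(0) − (-3)·(24) = 72
since m = R²·10 − 72²:  R² = (5184 + -4934) / 10 = 25
R = √25 = 5  ⇒  r_B = 5 − 1 = 4

rB=4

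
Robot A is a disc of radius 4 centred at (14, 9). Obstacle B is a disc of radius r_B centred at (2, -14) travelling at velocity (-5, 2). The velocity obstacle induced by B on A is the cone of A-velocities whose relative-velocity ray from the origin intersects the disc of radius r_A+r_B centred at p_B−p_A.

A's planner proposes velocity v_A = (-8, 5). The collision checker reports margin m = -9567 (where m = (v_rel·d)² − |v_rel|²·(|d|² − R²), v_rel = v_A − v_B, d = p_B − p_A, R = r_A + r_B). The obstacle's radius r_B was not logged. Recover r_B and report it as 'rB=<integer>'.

m = -9567
d = (-12, -23);  v_rel = (-3, 3),  |v_rel|² = 18
v_rel×d = (-3)·(-23) − (3)·(-12) = 105
since m = R²·18 − 105²:  R² = (11025 + -9567) / 18 = 81
R = √81 = 9  ⇒  r_B = 9 − 4 = 5

rB=5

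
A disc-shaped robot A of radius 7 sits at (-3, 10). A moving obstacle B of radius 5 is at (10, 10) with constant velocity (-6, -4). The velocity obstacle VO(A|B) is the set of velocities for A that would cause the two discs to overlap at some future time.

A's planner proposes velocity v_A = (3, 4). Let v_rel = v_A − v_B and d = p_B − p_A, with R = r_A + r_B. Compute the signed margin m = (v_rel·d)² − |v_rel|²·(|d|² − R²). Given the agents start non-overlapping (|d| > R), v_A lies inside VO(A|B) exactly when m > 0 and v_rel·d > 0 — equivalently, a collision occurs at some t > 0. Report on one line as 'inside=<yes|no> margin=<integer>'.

d = (13, 0),  |d|² = 169;  R = 7+5 = 12,  c = 169−12² = 25
v_rel = (9, 8),  |v_rel|² = 145;  v_rel·d = (9)·(13) + (8)·(0) = 117
145·t² − 234·t + 25 = 0  ⇒  m = 117² − 145·25 = 10064
m = 10064 > 0,  v_rel·d = 117 > 0  ⇒  inside

inside=yes margin=10064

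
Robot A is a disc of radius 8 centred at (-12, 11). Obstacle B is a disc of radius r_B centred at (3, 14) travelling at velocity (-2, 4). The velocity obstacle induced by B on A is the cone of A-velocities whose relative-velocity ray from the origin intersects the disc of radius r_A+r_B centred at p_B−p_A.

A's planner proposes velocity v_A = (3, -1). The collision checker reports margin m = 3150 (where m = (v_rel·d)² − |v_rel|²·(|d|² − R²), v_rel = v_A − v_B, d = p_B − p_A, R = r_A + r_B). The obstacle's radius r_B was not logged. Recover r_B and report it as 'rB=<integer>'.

m = 3150
d = (15, 3);  v_rel = (5, -5),  |v_rel|² = 50
v_rel×d = (5)·(3) − (-5)·(15) = 90
since m = R²·50 − 90²:  R² = (8100 + 3150) / 50 = 225
R = √225 = 15  ⇒  r_B = 15 − 8 = 7

rB=7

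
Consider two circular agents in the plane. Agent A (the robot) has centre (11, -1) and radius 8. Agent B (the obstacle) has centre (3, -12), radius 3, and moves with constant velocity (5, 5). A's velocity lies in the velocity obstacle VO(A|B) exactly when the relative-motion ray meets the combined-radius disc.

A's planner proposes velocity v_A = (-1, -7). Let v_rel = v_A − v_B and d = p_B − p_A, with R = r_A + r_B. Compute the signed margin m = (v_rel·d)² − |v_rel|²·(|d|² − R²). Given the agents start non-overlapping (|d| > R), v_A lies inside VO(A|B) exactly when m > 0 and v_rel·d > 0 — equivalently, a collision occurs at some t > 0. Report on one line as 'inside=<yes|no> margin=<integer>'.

d = (-8, -11),  |d|² = 185;  R = 8+3 = 11,  c = 185−11² = 64
v_rel = (-6, -12),  |v_rel|² = 180;  v_rel·d = (-6)·(-8) + (-12)·(-11) = 180
180·t² − 360·t + 64 = 0  ⇒  m = 180² − 180·64 = 20880
m = 20880 > 0,  v_rel·d = 180 > 0  ⇒  inside

inside=yes margin=20880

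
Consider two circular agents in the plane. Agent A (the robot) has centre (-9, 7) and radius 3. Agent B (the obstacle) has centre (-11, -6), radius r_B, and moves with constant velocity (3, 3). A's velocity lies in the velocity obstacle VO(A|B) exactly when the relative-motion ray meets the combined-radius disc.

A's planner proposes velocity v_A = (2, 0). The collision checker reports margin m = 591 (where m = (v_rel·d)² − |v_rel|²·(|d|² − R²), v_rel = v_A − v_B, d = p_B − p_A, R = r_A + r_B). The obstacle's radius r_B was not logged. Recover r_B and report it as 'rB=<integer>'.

m = 591
d = (-2, -13);  v_rel = (-1, -3),  |v_rel|² = 10
v_rel×d = (-1)·(-13) − (-3)·(-2) = 7
since m = R²·10 − 7²:  R² = (49 + 591) / 10 = 64
R = √64 = 8  ⇒  r_B = 8 − 3 = 5

rB=5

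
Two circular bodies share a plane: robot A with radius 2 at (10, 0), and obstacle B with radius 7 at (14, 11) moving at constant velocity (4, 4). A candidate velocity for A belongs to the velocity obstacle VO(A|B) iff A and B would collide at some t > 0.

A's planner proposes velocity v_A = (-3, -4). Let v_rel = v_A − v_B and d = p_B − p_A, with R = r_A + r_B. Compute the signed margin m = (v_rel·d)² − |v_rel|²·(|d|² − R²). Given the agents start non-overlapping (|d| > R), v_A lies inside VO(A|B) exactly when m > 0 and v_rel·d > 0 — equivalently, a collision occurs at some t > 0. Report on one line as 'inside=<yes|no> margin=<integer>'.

d = (4, 11),  |d|² = 137;  R = 2+7 = 9,  c = 137−9² = 56
v_rel = (-7, -8),  |v_rel|² = 113;  v_rel·d = (-7)·(4) + (-8)·(11) = -116
113·t² + 232·t + 56 = 0  ⇒  m = (-116)² − 113·56 = 7128
m = 7128 > 0,  v_rel·d = -116 < 0  ⇒  outside

inside=no margin=7128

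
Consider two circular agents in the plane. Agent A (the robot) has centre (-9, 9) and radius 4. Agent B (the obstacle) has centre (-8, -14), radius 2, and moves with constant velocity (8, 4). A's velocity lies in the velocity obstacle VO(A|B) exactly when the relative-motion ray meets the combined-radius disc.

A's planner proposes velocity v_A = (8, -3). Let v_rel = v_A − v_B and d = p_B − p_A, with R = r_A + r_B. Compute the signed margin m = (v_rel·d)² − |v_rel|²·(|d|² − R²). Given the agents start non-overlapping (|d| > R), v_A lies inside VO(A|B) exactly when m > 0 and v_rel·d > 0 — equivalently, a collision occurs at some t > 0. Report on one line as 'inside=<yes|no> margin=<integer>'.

d = (1, -23),  |d|² = 530;  R = 4+2 = 6,  c = 530−6² = 494
v_rel = (0, -7),  |v_rel|² = 49;  v_rel·d = (0)·(1) + (-7)·(-23) = 161
49·t² − 322·t + 494 = 0  ⇒  m = 161² − 49·494 = 1715
m = 1715 > 0,  v_rel·d = 161 > 0  ⇒  inside

inside=yes margin=1715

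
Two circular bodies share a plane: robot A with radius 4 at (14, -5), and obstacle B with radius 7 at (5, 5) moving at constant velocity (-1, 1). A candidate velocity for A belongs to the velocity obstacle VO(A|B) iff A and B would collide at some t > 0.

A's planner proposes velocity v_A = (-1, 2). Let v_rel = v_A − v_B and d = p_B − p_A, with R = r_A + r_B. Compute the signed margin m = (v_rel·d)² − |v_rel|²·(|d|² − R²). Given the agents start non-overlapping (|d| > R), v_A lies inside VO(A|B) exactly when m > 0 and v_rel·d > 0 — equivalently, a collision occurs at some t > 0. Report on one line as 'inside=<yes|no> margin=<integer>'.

d = (-9, 10),  |d|² = 181;  R = 4+7 = 11,  c = 181−11² = 60
v_rel = (0, 1),  |v_rel|² = 1;  v_rel·d = (0)·(-9) + (1)·(10) = 10
1·t² − 20·t + 60 = 0  ⇒  m = 10² − 1·60 = 40
m = 40 > 0,  v_rel·d = 10 > 0  ⇒  inside

inside=yes margin=40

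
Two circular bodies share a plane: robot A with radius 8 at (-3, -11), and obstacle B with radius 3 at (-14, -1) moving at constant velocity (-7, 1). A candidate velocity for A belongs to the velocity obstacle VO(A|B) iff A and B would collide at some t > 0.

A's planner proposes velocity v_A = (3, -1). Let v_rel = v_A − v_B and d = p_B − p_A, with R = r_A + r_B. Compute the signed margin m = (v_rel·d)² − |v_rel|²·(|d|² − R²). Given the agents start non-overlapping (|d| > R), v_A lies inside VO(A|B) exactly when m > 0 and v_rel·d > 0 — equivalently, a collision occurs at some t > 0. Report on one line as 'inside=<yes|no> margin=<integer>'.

d = (-11, 10),  |d|² = 221;  R = 8+3 = 11,  c = 221−11² = 100
v_rel = (10, -2),  |v_rel|² = 104;  v_rel·d = (10)·(-11) + (-2)·(10) = -130
104·t² + 260·t + 100 = 0  ⇒  m = (-130)² − 104·100 = 6500
m = 6500 > 0,  v_rel·d = -130 < 0  ⇒  outside

inside=no margin=6500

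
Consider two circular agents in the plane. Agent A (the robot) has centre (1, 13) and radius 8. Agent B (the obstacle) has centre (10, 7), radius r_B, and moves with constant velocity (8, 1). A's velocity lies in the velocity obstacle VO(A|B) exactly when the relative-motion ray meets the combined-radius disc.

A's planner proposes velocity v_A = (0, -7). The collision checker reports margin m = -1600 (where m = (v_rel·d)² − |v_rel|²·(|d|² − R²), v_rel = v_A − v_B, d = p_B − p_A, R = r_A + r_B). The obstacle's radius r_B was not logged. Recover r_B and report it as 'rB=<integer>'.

m = -1600
d = (9, -6);  v_rel = (-8, -8),  |v_rel|² = 128
v_rel×d = (-8)·(-6) − (-8)·(9) = 120
since m = R²·128 − 120²:  R² = (14400 + -1600) / 128 = 100
R = √100 = 10  ⇒  r_B = 10 − 8 = 2

rB=2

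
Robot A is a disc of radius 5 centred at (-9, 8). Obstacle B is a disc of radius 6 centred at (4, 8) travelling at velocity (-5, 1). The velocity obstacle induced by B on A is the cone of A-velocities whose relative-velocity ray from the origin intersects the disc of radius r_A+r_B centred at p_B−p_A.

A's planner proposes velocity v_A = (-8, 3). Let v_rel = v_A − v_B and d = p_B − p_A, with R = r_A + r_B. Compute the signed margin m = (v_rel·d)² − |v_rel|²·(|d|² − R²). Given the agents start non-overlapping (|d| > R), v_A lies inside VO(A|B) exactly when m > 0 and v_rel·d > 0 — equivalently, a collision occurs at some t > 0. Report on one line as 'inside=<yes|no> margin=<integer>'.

d = (13, 0),  |d|² = 169;  R = 5+6 = 11,  c = 169−11² = 48
v_rel = (-3, 2),  |v_rel|² = 13;  v_rel·d = (-3)·(13) + (2)·(0) = -39
13·t² + 78·t + 48 = 0  ⇒  m = (-39)² − 13·48 = 897
m = 897 > 0,  v_rel·d = -39 < 0  ⇒  outside

inside=no margin=897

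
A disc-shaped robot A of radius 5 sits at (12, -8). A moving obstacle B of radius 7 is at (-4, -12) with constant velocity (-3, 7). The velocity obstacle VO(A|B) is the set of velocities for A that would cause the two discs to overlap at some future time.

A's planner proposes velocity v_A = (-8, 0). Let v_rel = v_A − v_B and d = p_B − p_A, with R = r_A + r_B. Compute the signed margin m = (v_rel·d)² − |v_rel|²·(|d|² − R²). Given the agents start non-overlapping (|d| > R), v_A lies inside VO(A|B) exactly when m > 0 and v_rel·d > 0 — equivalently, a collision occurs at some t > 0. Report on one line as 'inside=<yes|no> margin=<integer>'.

d = (-16, -4),  |d|² = 272;  R = 5+7 = 12,  c = 272−12² = 128
v_rel = (-5, -7),  |v_rel|² = 74;  v_rel·d = (-5)·(-16) + (-7)·(-4) = 108
74·t² − 216·t + 128 = 0  ⇒  m = 108² − 74·128 = 2192
m = 2192 > 0,  v_rel·d = 108 > 0  ⇒  inside

inside=yes margin=2192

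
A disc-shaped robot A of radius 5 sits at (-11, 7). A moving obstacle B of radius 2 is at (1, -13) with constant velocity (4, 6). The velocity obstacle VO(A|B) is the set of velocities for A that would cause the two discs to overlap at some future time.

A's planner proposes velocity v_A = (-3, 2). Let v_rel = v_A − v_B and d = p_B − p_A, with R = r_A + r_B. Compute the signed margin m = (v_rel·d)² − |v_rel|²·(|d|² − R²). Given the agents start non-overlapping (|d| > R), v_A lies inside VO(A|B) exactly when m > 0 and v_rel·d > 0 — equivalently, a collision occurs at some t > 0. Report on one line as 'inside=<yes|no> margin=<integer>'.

d = (12, -20),  |d|² = 544;  R = 5+2 = 7,  c = 544−7² = 495
v_rel = (-7, -4),  |v_rel|² = 65;  v_rel·d = (-7)·(12) + (-4)·(-20) = -4
65·t² + 8·t + 495 = 0  ⇒  m = (-4)² − 65·495 = -32159
m = -32159 < 0,  v_rel·d = -4 < 0  ⇒  outside

inside=no margin=-32159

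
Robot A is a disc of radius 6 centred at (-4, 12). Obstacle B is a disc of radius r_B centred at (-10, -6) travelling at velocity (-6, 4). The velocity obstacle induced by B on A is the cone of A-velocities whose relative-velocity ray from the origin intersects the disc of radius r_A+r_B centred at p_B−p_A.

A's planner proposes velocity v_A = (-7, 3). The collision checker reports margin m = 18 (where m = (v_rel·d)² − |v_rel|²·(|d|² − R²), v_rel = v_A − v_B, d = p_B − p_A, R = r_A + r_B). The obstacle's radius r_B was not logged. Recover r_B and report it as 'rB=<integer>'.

m = 18
d = (-6, -18);  v_rel = (-1, -1),  |v_rel|² = 2
v_rel×d = (-1)·(-18) − (-1)·(-6) = 12
since m = R²·2 − 12²:  R² = (144 + 18) / 2 = 81
R = √81 = 9  ⇒  r_B = 9 − 6 = 3

rB=3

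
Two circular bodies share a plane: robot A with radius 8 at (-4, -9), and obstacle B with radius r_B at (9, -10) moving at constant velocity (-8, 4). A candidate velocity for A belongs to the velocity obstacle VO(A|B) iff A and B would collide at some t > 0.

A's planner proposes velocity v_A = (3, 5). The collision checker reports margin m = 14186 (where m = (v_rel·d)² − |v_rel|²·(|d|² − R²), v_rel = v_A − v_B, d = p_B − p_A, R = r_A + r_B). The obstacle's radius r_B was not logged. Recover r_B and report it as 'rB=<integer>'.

m = 14186
d = (13, -1);  v_rel = (11, 1),  |v_rel|² = 122
v_rel×d = (11)·(-1) − (1)·(13) = -24
since m = R²·122 − (-24)²:  R² = (576 + 14186) / 122 = 121
R = √121 = 11  ⇒  r_B = 11 − 8 = 3

rB=3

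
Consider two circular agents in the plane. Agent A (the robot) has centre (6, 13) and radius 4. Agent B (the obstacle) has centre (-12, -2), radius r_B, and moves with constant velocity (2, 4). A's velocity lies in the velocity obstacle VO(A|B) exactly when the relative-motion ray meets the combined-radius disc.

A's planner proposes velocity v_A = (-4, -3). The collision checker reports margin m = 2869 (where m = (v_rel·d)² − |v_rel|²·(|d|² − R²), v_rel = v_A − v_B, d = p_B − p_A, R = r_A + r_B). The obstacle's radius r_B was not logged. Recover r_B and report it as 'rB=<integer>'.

m = 2869
d = (-18, -15);  v_rel = (-6, -7),  |v_rel|² = 85
v_rel×d = (-6)·(-15) − (-7)·(-18) = -36
since m = R²·85 − (-36)²:  R² = (1296 + 2869) / 85 = 49
R = √49 = 7  ⇒  r_B = 7 − 4 = 3

rB=3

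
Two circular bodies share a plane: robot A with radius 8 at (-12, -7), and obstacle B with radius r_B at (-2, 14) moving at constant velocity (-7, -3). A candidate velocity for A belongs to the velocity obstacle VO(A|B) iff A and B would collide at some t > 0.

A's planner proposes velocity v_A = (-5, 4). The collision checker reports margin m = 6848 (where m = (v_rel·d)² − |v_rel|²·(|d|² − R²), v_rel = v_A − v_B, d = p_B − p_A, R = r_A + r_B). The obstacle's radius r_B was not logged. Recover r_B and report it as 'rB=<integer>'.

m = 6848
d = (10, 21);  v_rel = (2, 7),  |v_rel|² = 53
v_rel×d = (2)·(21) − (7)·(10) = -28
since m = R²·53 − (-28)²:  R² = (784 + 6848) / 53 = 144
R = √144 = 12  ⇒  r_B = 12 − 8 = 4

rB=4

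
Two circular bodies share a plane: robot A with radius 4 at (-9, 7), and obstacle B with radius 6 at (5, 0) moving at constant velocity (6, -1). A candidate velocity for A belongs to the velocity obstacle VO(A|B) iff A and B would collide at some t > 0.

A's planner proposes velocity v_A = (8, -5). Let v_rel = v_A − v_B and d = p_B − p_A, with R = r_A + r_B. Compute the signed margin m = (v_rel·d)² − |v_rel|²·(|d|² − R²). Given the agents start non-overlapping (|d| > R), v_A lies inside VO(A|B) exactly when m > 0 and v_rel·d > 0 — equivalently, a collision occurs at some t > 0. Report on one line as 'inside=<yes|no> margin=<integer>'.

d = (14, -7),  |d|² = 245;  R = 4+6 = 10,  c = 245−10² = 145
v_rel = (2, -4),  |v_rel|² = 20;  v_rel·d = (2)·(14) + (-4)·(-7) = 56
20·t² − 112·t + 145 = 0  ⇒  m = 56² − 20·145 = 236
m = 236 > 0,  v_rel·d = 56 > 0  ⇒  inside

inside=yes margin=236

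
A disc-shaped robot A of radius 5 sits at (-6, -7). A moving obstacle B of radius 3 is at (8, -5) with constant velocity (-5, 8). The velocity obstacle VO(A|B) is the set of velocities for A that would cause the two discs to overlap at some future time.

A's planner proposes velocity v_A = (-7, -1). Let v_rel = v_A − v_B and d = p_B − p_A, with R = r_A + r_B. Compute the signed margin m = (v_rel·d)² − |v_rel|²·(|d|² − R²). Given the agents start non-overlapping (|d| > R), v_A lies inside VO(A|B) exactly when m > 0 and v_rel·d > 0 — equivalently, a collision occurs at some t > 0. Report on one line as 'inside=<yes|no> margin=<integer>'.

d = (14, 2),  |d|² = 200;  R = 5+3 = 8,  c = 200−8² = 136
v_rel = (-2, -9),  |v_rel|² = 85;  v_rel·d = (-2)·(14) + (-9)·(2) = -46
85·t² + 92·t + 136 = 0  ⇒  m = (-46)² − 85·136 = -9444
m = -9444 < 0,  v_rel·d = -46 < 0  ⇒  outside

inside=no margin=-9444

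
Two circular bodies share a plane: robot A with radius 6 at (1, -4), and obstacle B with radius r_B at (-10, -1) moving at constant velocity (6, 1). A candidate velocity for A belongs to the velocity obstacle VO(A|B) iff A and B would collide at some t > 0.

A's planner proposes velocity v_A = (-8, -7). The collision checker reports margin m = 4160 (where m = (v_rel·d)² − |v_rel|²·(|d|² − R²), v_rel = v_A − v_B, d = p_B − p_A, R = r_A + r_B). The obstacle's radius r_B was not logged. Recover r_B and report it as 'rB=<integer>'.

m = 4160
d = (-11, 3);  v_rel = (-14, -8),  |v_rel|² = 260
v_rel×d = (-14)·(3) − (-8)·(-11) = -130
since m = R²·260 − (-130)²:  R² = (16900 + 4160) / 260 = 81
R = √81 = 9  ⇒  r_B = 9 − 6 = 3

rB=3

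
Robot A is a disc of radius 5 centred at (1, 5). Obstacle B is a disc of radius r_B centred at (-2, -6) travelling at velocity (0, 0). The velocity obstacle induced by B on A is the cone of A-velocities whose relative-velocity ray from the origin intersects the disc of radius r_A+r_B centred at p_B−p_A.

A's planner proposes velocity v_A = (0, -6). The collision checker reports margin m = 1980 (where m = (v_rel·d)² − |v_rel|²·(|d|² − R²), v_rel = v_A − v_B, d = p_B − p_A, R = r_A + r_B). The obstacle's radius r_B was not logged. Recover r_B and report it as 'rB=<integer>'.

m = 1980
d = (-3, -11);  v_rel = (0, -6),  |v_rel|² = 36
v_rel×d = (0)·(-11) − (-6)·(-3) = -18
since m = R²·36 − (-18)²:  R² = (324 + 1980) / 36 = 64
R = √64 = 8  ⇒  r_B = 8 − 5 = 3

rB=3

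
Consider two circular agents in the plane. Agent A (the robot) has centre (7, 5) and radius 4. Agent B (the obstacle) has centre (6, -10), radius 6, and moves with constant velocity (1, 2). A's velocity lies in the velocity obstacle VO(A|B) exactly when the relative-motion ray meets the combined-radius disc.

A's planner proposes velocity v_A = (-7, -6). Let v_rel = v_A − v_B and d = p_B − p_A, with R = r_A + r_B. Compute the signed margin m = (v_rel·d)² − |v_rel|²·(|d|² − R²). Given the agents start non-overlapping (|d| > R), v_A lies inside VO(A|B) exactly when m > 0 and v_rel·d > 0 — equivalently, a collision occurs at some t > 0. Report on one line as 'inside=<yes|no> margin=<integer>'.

d = (-1, -15),  |d|² = 226;  R = 4+6 = 10,  c = 226−10² = 126
v_rel = (-8, -8),  |v_rel|² = 128;  v_rel·d = (-8)·(-1) + (-8)·(-15) = 128
128·t² − 256·t + 126 = 0  ⇒  m = 128² − 128·126 = 256
m = 256 > 0,  v_rel·d = 128 > 0  ⇒  inside

inside=yes margin=256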